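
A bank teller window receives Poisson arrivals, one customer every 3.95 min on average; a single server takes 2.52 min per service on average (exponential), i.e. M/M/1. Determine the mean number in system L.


λ = 60/3.95 = 15.1899 /hr
μ = 60/2.52 = 23.8095 /hr
ρ = λ/μ = 15.1899/23.8095 = 0.6380
L = ρ/(1−ρ) = 0.6380/0.3620 = 1.7622

Final: 1.7622


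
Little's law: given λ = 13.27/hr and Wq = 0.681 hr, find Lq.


Lq = λWq = 13.27·0.681 = 9.0369

Final: 9.0369


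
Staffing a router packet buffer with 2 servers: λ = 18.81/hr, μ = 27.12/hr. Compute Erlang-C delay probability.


a = λ/μ = 0.6936; ρ = a/2 = 0.3468
P₀ = 0.485010 (from M/M/c formula)
C(c,a) = [a^c/(c!(1−ρ))]·P₀ = [0.48106/(2·0.6532)]·0.485010
= 0.36823·0.485010 = 0.178594

Final: 0.178594


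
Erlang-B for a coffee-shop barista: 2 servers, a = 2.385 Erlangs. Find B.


B(c,a) = (a^c/c!) / Σ_{k=0}^{c} a^k/k!
a^2/2! = 2.844112
Σ terms (k=0..2): 1.00000 + 2.38500 + 2.84411 = 6.229112
B = 2.844112/6.229112 = 0.456584

Final: 0.456584


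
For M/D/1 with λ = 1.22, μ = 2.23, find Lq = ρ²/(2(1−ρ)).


ρ = 1.22/2.23 = 0.5471
M/D/1: Lq = ρ²/(2(1−ρ)) = 0.2993/(2·0.4529) = 0.33042

Final: 0.33042


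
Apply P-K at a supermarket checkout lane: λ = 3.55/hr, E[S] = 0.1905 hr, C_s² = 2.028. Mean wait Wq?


ρ = λ·E[S] = 3.55·0.1905 = 0.6763
E[S²] = E[S]²(1+C_s²) = 0.1905²·(1+2.028) = 0.109887
Wq = λ·E[S²]/(2(1−ρ)) = 3.55·0.109887/(2·0.3237) = 0.60252 hr

Final: 0.60252 hr


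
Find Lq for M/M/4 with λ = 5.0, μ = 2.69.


a = λ/μ = 1.8587; ρ = a/4 = 0.4647
P₀ = 0.151848
Lq = P₀·a^c·ρ / (c!·(1−ρ)²) = 0.151848·11.93633·0.4647/(24·0.28656)
= 0.12246

Final: 0.12246


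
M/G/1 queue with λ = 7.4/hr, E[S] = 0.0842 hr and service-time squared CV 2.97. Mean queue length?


ρ = λ·E[S] = 7.4·0.0842 = 0.6231
Lq = ρ²(1+C_s²)/(2(1−ρ)) = 0.3882·(1+2.97)/(2·0.3769)
= 0.3882·3.9700/0.7538 = 2.04456

Final: 2.04456


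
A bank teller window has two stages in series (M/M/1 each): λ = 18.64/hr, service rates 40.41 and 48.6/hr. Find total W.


Each node sees arrival rate λ = 18.64/hr (tandem ⇒ throughput preserved).
W₁ = 1/(μ₁−λ) = 1/(40.41−18.64) = 0.04593 hr
W₂ = 1/(μ₂−λ) = 1/(48.6−18.64) = 0.03338 hr
W_total = W₁ + W₂ = 0.04593 + 0.03338 = 0.07931 hr

Final: 0.07931 hr


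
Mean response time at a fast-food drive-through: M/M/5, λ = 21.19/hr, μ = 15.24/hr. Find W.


a = 1.3904; ρ = 0.2781; P₀ = 0.248708
Lq = P₀·a^c·ρ/(c!(1−ρ)²) = 0.005747
Wq = Lq/λ = 0.005747/21.19 = 0.0002712 hr
W = Wq + 1/μ = 0.0002712 + 0.06562 = 0.06589 hr

Final: 0.06589 hr


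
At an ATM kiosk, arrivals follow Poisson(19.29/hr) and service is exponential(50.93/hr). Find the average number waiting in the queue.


ρ = 19.29/50.93 = 0.3788
Lq = ρ²/(1−ρ) = 0.1435/0.6212 = 0.2309

Final: 0.2309


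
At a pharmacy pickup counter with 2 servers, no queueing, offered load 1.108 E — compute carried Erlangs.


B(2,1.108) = 0.225522 (Erlang-B)
Carried load = a(1 − B) = 1.108·(1 − 0.225522) = 1.108·0.774478 = 0.8581 E

Final: 0.8581 Erlangs


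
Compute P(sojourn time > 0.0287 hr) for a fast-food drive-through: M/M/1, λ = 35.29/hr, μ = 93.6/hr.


W ~ Exponential(μ−λ) for M/M/1.
μ − λ = 93.6 − 35.29 = 58.3100
P(W > t) = e^{−(μ−λ)t} = e^{−1.6735} = 0.187590

Final: 0.187590


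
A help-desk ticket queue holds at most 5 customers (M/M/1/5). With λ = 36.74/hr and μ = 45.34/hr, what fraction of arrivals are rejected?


ρ = λ/μ = 36.74/45.34 = 0.8103
P_K = (1−ρ)ρ^K/(1−ρ^(K+1)) = (0.1897·0.349372)/(1 − 0.283104)
= 0.066268/0.716896 = 0.092438

Final: 0.092438


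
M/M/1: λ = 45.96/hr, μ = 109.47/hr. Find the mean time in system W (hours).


W = 1/(μ−λ) = 1/(109.47 − 45.96) = 1/63.51 = 0.01575 hr

Final: 0.01575 hr


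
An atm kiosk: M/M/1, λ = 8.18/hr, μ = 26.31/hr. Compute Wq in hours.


ρ = 8.18/26.31 = 0.3109
Wq = ρ/(μ−λ) = 0.3109/(26.31 − 8.18) = 0.3109/18.13 = 0.01715 hr

Final: 0.01715 hr


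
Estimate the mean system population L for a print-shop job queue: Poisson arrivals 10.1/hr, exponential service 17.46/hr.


ρ = λ/μ = 10.1/17.46 = 0.5785
L = ρ/(1−ρ) = 0.5785/(1 − 0.5785) = 0.5785/0.4215 = 1.3723

Final: 1.3723


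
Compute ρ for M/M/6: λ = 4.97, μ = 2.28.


ρ = λ/(cμ) = 4.97/(6·2.28) = 4.97/13.68 = 0.3633

Final: 0.3633


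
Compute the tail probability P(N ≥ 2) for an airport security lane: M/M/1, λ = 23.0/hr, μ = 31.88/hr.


ρ = 23.0/31.88 = 0.7215
P(N ≥ n) = ρ^n = 0.7215^2 = 0.520498

Final: 0.520498


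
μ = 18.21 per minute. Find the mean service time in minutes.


Mean service time = 1/μ = 1/18.21 minute = 0.05491 minute
In minutes: 0.05491 × 1 = 0.05491 min

Final: 0.05491 min


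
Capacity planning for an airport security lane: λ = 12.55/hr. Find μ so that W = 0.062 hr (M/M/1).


W = 1/(μ−λ) ⇒ μ − λ = 1/W = 1/0.062 = 16.1290
μ = λ + 1/W = 12.55 + 16.1290 = 28.6790 per hr

Final: 28.6790 /hr


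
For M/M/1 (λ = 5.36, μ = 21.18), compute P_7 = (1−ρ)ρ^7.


ρ = 5.36/21.18 = 0.2531
P_n = (1−ρ)·ρ^n = (1 − 0.2531)·0.2531^7 = 0.7469·0.00006648 = 0.00004965

Final: 0.00004965


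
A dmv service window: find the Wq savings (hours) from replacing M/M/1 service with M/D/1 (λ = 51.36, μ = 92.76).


ρ = 51.36/92.76 = 0.5537
Wq(M/M/1) = ρ/(μ−λ) = 0.5537/41.40 = 0.01337 hr
Wq(M/D/1) = ρ/(2(μ−λ)) = 0.006687 hr
Savings = 0.01337 − 0.006687 = 0.006687 hr

Final: 0.006687 hr


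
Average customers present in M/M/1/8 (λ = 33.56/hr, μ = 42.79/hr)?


ρ = 33.56/42.79 = 0.7843
L = ρ[1 − (K+1)ρ^K + Kρ^(K+1)] / [(1−ρ)(1−ρ^(K+1))]
Numerator: 0.7843·(1 − 9·0.143165 + 8·0.112284) = 0.478251
Denominator: (0.2157)·(0.887716) = 0.191484
L = 0.478251/0.191484 = 2.4976

Final: 2.4976


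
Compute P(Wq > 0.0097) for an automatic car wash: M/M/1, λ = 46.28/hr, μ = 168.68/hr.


ρ = 46.28/168.68 = 0.2744
P(Wq > t) = ρ·e^{−(μ−λ)t} = 0.2744·e^{−1.1873}
= 0.2744·0.305050 = 0.083695

Final: 0.083695


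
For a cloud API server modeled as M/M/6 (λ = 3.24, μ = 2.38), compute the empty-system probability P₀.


a = λ/μ = 3.24/2.38 = 1.3613; ρ = a/c = 0.2269
Σ_{k=0}^{5} a^k/k! (terms k=0..5) = 1.00000 + 1.36134 + 0.92663 + 0.42049 + 0.14311 + 0.03896 = 3.89053
Tail: a^6/(6!(1−ρ)) = 6.36515/(720·0.7731) = 0.01143
P₀ = 1/(3.89053 + 0.01143) = 1/3.90197 = 0.256281

Final: 0.256281


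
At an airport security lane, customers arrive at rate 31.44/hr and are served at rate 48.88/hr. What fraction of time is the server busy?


ρ = λ/μ = 31.44/48.88 = 0.6432

Final: 0.6432


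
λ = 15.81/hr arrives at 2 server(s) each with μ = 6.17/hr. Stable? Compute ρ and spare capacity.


Total capacity cμ = 2·6.17 = 12.34/hr
ρ = λ/(cμ) = 15.81/12.34 = 1.2812
Stable ⇔ ρ < 1: NO
Spare capacity = cμ − λ = 12.34 − 15.81 = -3.47/hr

Final: ρ = 1.2812; unstable; margin = -3.47/hr


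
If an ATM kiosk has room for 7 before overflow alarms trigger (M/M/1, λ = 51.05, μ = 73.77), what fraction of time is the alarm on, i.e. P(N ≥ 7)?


ρ = 51.05/73.77 = 0.6920
P(N ≥ n) = ρ^n = 0.6920^7 = 0.076000

Final: 0.076000


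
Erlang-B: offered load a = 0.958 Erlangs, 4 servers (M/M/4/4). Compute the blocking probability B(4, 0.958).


B(c,a) = (a^c/c!) / Σ_{k=0}^{c} a^k/k!
a^4/4! = 0.035095
Σ terms (k=0..4): 1.00000 + 0.95800 + 0.45888 + 0.14654 + 0.03510 = 2.598514
B = 0.035095/2.598514 = 0.013506

Final: 0.013506


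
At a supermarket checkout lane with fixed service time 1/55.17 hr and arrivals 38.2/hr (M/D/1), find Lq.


ρ = 38.2/55.17 = 0.6924
M/D/1: Lq = ρ²/(2(1−ρ)) = 0.4794/(2·0.3076) = 0.77931

Final: 0.77931


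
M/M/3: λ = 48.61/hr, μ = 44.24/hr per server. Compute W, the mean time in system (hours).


a = 1.0988; ρ = 0.3663; P₀ = 0.327728
Lq = P₀·a^c·ρ/(c!(1−ρ)²) = 0.06608
Wq = Lq/λ = 0.06608/48.61 = 0.001359 hr
W = Wq + 1/μ = 0.001359 + 0.02260 = 0.02396 hr

Final: 0.02396 hr


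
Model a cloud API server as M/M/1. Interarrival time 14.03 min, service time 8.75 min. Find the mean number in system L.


λ = 60/14.03 = 4.2766 /hr
μ = 60/8.75 = 6.8571 /hr
ρ = λ/μ = 4.2766/6.8571 = 0.6237
L = ρ/(1−ρ) = 0.6237/0.3763 = 1.6572

Final: 1.6572


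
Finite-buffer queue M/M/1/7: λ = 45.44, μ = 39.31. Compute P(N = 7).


ρ = λ/μ = 45.44/39.31 = 1.1559
P_K = (1−ρ)ρ^K/(1−ρ^(K+1)) = (-0.1559·2.757700)/(1 − 3.187735)
= -0.430036/-2.187735 = 0.196567

Final: 0.196567


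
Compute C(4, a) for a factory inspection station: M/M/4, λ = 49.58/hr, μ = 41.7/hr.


a = λ/μ = 1.1890; ρ = a/4 = 0.2972
P₀ = 0.303545 (from M/M/c formula)
C(c,a) = [a^c/(c!(1−ρ))]·P₀ = [1.99840/(24·0.7028)]·0.303545
= 0.11849·0.303545 = 0.035966

Final: 0.035966


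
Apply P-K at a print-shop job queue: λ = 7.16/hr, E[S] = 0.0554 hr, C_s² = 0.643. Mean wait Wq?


ρ = λ·E[S] = 7.16·0.0554 = 0.3967
E[S²] = E[S]²(1+C_s²) = 0.0554²·(1+0.643) = 0.005043
Wq = λ·E[S²]/(2(1−ρ)) = 7.16·0.005043/(2·0.6033) = 0.02992 hr

Final: 0.02992 hr


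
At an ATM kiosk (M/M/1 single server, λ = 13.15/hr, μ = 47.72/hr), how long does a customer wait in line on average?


ρ = 13.15/47.72 = 0.2756
Wq = ρ/(μ−λ) = 0.2756/(47.72 − 13.15) = 0.2756/34.57 = 0.007971 hr

Final: 0.007971 hr


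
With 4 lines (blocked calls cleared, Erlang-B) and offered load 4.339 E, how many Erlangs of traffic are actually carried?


B(4,4.339) = 0.342377 (Erlang-B)
Carried load = a(1 − B) = 4.339·(1 − 0.342377) = 4.339·0.657623 = 2.8534 E

Final: 2.8534 Erlangs


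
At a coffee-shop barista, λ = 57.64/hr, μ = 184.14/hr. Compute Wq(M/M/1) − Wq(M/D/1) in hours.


ρ = 57.64/184.14 = 0.3130
Wq(M/M/1) = ρ/(μ−λ) = 0.3130/126.50 = 0.002474 hr
Wq(M/D/1) = ρ/(2(μ−λ)) = 0.001237 hr
Savings = 0.002474 − 0.001237 = 0.001237 hr

Final: 0.001237 hr


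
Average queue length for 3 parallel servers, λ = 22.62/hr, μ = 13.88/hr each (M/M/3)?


a = λ/μ = 1.6297; ρ = a/3 = 0.5432
P₀ = 0.180607
Lq = P₀·a^c·ρ / (c!·(1−ρ)²) = 0.180607·4.32822·0.5432/(6·0.20864)
= 0.33921

Final: 0.33921


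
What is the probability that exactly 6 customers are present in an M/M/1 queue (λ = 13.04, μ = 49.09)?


ρ = 13.04/49.09 = 0.2656
P_n = (1−ρ)·ρ^n = (1 − 0.2656)·0.2656^6 = 0.7344·0.0003513 = 0.0002580

Final: 0.0002580


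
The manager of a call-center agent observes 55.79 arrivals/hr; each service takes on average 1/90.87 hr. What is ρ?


ρ = λ/μ = 55.79/90.87 = 0.6140

Final: 0.6140


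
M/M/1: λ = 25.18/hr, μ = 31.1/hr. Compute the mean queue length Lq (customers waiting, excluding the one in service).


ρ = 25.18/31.1 = 0.8096
Lq = ρ²/(1−ρ) = 0.6555/0.1904 = 3.4437

Final: 3.4437


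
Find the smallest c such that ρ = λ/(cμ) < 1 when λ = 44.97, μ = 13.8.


Stability requires cμ > λ ⇔ c > λ/μ.
λ/μ = 44.97/13.8 = 3.2587
Minimum integer c = ⌊3.2587⌋ + 1 = 4
Check: 4·13.8 = 55.20 > 44.97, while 3·13.8 = 41.40 ≤ 44.97

Final: 4 servers


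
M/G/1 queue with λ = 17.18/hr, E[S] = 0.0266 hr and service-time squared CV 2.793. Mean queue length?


ρ = λ·E[S] = 17.18·0.0266 = 0.4570
Lq = ρ²(1+C_s²)/(2(1−ρ)) = 0.2088·(1+2.793)/(2·0.5430)
= 0.2088·3.7930/1.0860 = 0.72938

Final: 0.72938


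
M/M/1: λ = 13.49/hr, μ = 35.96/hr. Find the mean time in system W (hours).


W = 1/(μ−λ) = 1/(35.96 − 13.49) = 1/22.47 = 0.04450 hr

Final: 0.04450 hr


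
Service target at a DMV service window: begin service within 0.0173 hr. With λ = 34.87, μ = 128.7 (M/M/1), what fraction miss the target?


ρ = 34.87/128.7 = 0.2709
P(Wq > t) = ρ·e^{−(μ−λ)t} = 0.2709·e^{−1.6233}
= 0.2709·0.197255 = 0.053444

Final: 0.053444


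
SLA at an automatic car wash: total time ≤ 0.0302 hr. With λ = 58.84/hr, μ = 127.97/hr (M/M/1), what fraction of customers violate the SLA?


W ~ Exponential(μ−λ) for M/M/1.
μ − λ = 127.97 − 58.84 = 69.1300
P(W > t) = e^{−(μ−λ)t} = e^{−2.0877} = 0.123969

Final: 0.123969


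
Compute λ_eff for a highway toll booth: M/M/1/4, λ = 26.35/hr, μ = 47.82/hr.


ρ = 0.5510; P_K = (1−ρ)ρ^4/(1−ρ^5) = 0.043606
λ_eff = λ(1 − P_K) = 26.35·(1 − 0.043606) = 26.35·0.956394 = 25.2010 /hr

Final: 25.2010 /hr


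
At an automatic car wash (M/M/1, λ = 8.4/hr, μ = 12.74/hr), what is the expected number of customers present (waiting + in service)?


ρ = λ/μ = 8.4/12.74 = 0.6593
L = ρ/(1−ρ) = 0.6593/(1 − 0.6593) = 0.6593/0.3407 = 1.9355

Final: 1.9355


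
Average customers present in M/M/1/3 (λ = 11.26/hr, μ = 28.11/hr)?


ρ = 11.26/28.11 = 0.4006
L = ρ[1 − (K+1)ρ^K + Kρ^(K+1)] / [(1−ρ)(1−ρ^(K+1))]
Numerator: 0.4006·(1 − 4·0.064274 + 3·0.025746) = 0.328524
Denominator: (0.5994)·(0.974254) = 0.583998
L = 0.328524/0.583998 = 0.5625

Final: 0.5625


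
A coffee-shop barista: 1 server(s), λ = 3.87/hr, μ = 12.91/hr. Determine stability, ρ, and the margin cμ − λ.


Total capacity cμ = 1·12.91 = 12.91/hr
ρ = λ/(cμ) = 3.87/12.91 = 0.2998
Stable ⇔ ρ < 1: YES
Spare capacity = cμ − λ = 12.91 − 3.87 = 9.04/hr

Final: ρ = 0.2998; stable; margin = 9.04/hr


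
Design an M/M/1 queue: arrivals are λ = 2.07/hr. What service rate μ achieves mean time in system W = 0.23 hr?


W = 1/(μ−λ) ⇒ μ − λ = 1/W = 1/0.23 = 4.3478
μ = λ + 1/W = 2.07 + 4.3478 = 6.4178 per hr

Final: 6.4178 /hr


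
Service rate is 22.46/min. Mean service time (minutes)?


Mean service time = 1/μ = 1/22.46 minute = 0.04452 minute
In minutes: 0.04452 × 1 = 0.04452 min

Final: 0.04452 min


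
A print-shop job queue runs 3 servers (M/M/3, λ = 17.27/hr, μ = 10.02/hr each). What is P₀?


a = λ/μ = 17.27/10.02 = 1.7236; ρ = a/c = 0.5745
Σ_{k=0}^{2} a^k/k! (terms k=0..2) = 1.00000 + 1.72355 + 1.48532 = 4.20887
Tail: a^3/(3!(1−ρ)) = 5.12005/(6·0.4255) = 2.00558
P₀ = 1/(4.20887 + 2.00558) = 1/6.21445 = 0.160915

Final: 0.160915


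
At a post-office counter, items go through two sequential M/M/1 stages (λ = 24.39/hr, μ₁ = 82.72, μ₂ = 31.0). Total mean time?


Each node sees arrival rate λ = 24.39/hr (tandem ⇒ throughput preserved).
W₁ = 1/(μ₁−λ) = 1/(82.72−24.39) = 0.01714 hr
W₂ = 1/(μ₂−λ) = 1/(31.0−24.39) = 0.15129 hr
W_total = W₁ + W₂ = 0.01714 + 0.15129 = 0.16843 hr

Final: 0.16843 hr


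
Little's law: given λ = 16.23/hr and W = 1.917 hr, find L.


L = λW = 16.23·1.917 = 31.1129

Final: 31.1129


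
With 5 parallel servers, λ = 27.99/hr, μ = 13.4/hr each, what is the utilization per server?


ρ = λ/(cμ) = 27.99/(5·13.4) = 27.99/67.00 = 0.4178

Final: 0.4178


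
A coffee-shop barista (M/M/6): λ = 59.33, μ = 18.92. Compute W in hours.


a = 3.1358; ρ = 0.5226; P₀ = 0.042527
Lq = P₀·a^c·ρ/(c!(1−ρ)²) = 0.12881
Wq = Lq/λ = 0.12881/59.33 = 0.002171 hr
W = Wq + 1/μ = 0.002171 + 0.05285 = 0.05503 hr

Final: 0.05503 hr


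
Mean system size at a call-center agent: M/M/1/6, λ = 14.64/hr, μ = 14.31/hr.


ρ = 14.64/14.31 = 1.0231
L = ρ[1 − (K+1)ρ^K + Kρ^(K+1)] / [(1−ρ)(1−ρ^(K+1))]
Numerator: 1.0231·(1 − 7·1.146591 + 6·1.173033) = 0.012335
Denominator: (-0.02306)·(-0.173033) = 0.003990
L = 0.012335/0.003990 = 3.0912

Final: 3.0912


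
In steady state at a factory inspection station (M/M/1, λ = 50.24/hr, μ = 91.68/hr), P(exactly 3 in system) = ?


ρ = 50.24/91.68 = 0.5480
P_n = (1−ρ)·ρ^n = (1 − 0.5480)·0.5480^3 = 0.4520·0.164560 = 0.074382

Final: 0.074382


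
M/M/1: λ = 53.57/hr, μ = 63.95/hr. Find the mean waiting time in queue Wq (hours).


ρ = 53.57/63.95 = 0.8377
Wq = ρ/(μ−λ) = 0.8377/(63.95 − 53.57) = 0.8377/10.38 = 0.08070 hr

Final: 0.08070 hr


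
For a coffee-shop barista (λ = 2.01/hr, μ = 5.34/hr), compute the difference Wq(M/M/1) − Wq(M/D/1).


ρ = 2.01/5.34 = 0.3764
Wq(M/M/1) = ρ/(μ−λ) = 0.3764/3.33 = 0.11303 hr
Wq(M/D/1) = ρ/(2(μ−λ)) = 0.05652 hr
Savings = 0.11303 − 0.05652 = 0.05652 hr

Final: 0.05652 hr


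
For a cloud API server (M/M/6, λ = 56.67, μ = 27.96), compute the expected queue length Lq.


a = λ/μ = 2.0268; ρ = a/6 = 0.3378
P₀ = 0.131542
Lq = P₀·a^c·ρ / (c!·(1−ρ)²) = 0.131542·69.32602·0.3378/(720·0.43850)
= 0.009757

Final: 0.009757


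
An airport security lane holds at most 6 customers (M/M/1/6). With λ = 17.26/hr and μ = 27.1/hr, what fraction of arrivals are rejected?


ρ = λ/μ = 17.26/27.1 = 0.6369
P_K = (1−ρ)ρ^K/(1−ρ^(K+1)) = (0.3631·0.066747)/(1 − 0.042511)
= 0.024236/0.957489 = 0.025312

Final: 0.025312


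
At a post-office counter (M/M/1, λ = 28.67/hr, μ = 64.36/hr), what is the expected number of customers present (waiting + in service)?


ρ = λ/μ = 28.67/64.36 = 0.4455
L = ρ/(1−ρ) = 0.4455/(1 − 0.4455) = 0.4455/0.5545 = 0.8033

Final: 0.8033


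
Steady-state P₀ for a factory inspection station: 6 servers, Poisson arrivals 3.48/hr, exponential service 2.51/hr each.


a = λ/μ = 3.48/2.51 = 1.3865; ρ = a/c = 0.2311
Σ_{k=0}^{5} a^k/k! (terms k=0..5) = 1.00000 + 1.38645 + 0.96113 + 0.44419 + 0.15396 + 0.04269 = 3.98842
Tail: a^6/(6!(1−ρ)) = 7.10286/(720·0.7689) = 0.01283
P₀ = 1/(3.98842 + 0.01283) = 1/4.00125 = 0.249922

Final: 0.249922


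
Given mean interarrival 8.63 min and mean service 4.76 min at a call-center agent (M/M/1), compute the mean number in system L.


λ = 60/8.63 = 6.9525 /hr
μ = 60/4.76 = 12.6050 /hr
ρ = λ/μ = 6.9525/12.6050 = 0.5516
L = ρ/(1−ρ) = 0.5516/0.4484 = 1.2300

Final: 1.2300


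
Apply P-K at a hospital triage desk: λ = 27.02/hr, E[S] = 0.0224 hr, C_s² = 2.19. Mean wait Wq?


ρ = λ·E[S] = 27.02·0.0224 = 0.6052
E[S²] = E[S]²(1+C_s²) = 0.0224²·(1+2.19) = 0.001601
Wq = λ·E[S²]/(2(1−ρ)) = 27.02·0.001601/(2·0.3948) = 0.05478 hr

Final: 0.05478 hr


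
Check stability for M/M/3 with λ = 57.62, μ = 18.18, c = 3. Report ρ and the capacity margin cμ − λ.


Total capacity cμ = 3·18.18 = 54.54/hr
ρ = λ/(cμ) = 57.62/54.54 = 1.0565
Stable ⇔ ρ < 1: NO
Spare capacity = cμ − λ = 54.54 − 57.62 = -3.08/hr

Final: ρ = 1.0565; unstable; margin = -3.08/hr


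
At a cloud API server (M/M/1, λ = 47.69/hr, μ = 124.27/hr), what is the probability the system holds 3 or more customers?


ρ = 47.69/124.27 = 0.3838
P(N ≥ n) = ρ^n = 0.3838^3 = 0.056518

Final: 0.056518


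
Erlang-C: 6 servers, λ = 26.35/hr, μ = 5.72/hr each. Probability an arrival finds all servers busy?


a = λ/μ = 4.6066; ρ = a/6 = 0.7678
P₀ = 0.007954 (from M/M/c formula)
C(c,a) = [a^c/(c!(1−ρ))]·P₀ = [9556.69101/(720·0.2322)]·0.007954
= 57.15629·0.007954 = 0.454637

Final: 0.454637


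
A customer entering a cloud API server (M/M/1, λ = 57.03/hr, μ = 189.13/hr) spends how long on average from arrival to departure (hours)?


W = 1/(μ−λ) = 1/(189.13 − 57.03) = 1/132.10 = 0.007570 hr

Final: 0.007570 hr


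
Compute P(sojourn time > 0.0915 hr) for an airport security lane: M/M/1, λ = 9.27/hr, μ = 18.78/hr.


W ~ Exponential(μ−λ) for M/M/1.
μ − λ = 18.78 − 9.27 = 9.5100
P(W > t) = e^{−(μ−λ)t} = e^{−0.8702} = 0.418882

Final: 0.418882


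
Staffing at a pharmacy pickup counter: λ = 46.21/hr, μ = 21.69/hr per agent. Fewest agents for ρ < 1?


Stability requires cμ > λ ⇔ c > λ/μ.
λ/μ = 46.21/21.69 = 2.1305
Minimum integer c = ⌊2.1305⌋ + 1 = 3
Check: 3·21.69 = 65.07 > 46.21, while 2·21.69 = 43.38 ≤ 46.21

Final: 3 servers


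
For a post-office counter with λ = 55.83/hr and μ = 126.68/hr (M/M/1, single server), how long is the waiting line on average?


ρ = 55.83/126.68 = 0.4407
Lq = ρ²/(1−ρ) = 0.1942/0.5593 = 0.3473

Final: 0.3473


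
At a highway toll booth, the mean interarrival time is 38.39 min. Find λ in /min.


λ = 1/(interarrival time) in consistent units.
1 minute = 1 min, so λ = 1/38.39 = 0.02605 per minute

Final: 0.02605 /min


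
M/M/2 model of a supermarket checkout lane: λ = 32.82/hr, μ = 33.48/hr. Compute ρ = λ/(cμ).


ρ = λ/(cμ) = 32.82/(2·33.48) = 32.82/66.96 = 0.4901

Final: 0.4901


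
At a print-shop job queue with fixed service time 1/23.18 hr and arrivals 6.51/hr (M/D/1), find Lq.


ρ = 6.51/23.18 = 0.2808
M/D/1: Lq = ρ²/(2(1−ρ)) = 0.07887/(2·0.7192) = 0.05484

Final: 0.05484


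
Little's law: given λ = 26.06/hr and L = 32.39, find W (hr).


W = L/λ = 32.39/26.06 = 1.2429 hr

Final: 1.2429 hr


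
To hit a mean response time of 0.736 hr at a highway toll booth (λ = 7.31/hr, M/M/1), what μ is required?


W = 1/(μ−λ) ⇒ μ − λ = 1/W = 1/0.736 = 1.3587
μ = λ + 1/W = 7.31 + 1.3587 = 8.6687 per hr

Final: 8.6687 /hr


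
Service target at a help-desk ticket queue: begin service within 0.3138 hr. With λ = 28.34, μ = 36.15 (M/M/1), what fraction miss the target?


ρ = 28.34/36.15 = 0.7840
P(Wq > t) = ρ·e^{−(μ−λ)t} = 0.7840·e^{−2.4508}
= 0.7840·0.086226 = 0.067598

Final: 0.067598


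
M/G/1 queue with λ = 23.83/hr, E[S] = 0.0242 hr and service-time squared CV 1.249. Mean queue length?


ρ = λ·E[S] = 23.83·0.0242 = 0.5767
Lq = ρ²(1+C_s²)/(2(1−ρ)) = 0.3326·(1+1.249)/(2·0.4233)
= 0.3326·2.2490/0.8466 = 0.88344

Final: 0.88344


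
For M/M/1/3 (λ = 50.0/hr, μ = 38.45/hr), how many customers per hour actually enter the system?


ρ = 1.3004; P_K = (1−ρ)ρ^3/(1−ρ^4) = 0.355225
λ_eff = λ(1 − P_K) = 50.0·(1 − 0.355225) = 50.0·0.644775 = 32.2388 /hr

Final: 32.2388 /hr


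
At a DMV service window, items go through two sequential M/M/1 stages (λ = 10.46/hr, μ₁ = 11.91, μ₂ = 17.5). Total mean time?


Each node sees arrival rate λ = 10.46/hr (tandem ⇒ throughput preserved).
W₁ = 1/(μ₁−λ) = 1/(11.91−10.46) = 0.68966 hr
W₂ = 1/(μ₂−λ) = 1/(17.5−10.46) = 0.14205 hr
W_total = W₁ + W₂ = 0.68966 + 0.14205 = 0.83170 hr

Final: 0.83170 hr


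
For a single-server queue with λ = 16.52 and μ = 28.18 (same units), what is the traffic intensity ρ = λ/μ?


ρ = λ/μ = 16.52/28.18 = 0.5862

Final: 0.5862


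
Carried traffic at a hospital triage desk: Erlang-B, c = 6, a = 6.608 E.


B(6,6.608) = 0.306230 (Erlang-B)
Carried load = a(1 − B) = 6.608·(1 − 0.306230) = 6.608·0.693770 = 4.5844 E

Final: 4.5844 Erlangs


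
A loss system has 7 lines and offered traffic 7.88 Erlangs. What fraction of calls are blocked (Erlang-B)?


B(c,a) = (a^c/c!) / Σ_{k=0}^{c} a^k/k!
a^7/7! = 374.328579
Σ terms (k=0..7): 1.00000 + 7.88000 + 31.04720 + 81.55065 + 160.65477 + 253.19192 + 332.52539 + 374.32858 = 1242.178503
B = 374.328579/1242.178503 = 0.301348

Final: 0.301348


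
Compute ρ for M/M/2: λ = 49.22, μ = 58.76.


ρ = λ/(cμ) = 49.22/(2·58.76) = 49.22/117.52 = 0.4188

Final: 0.4188


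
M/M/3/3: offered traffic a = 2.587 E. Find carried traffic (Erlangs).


B(3,2.587) = 0.293884 (Erlang-B)
Carried load = a(1 − B) = 2.587·(1 − 0.293884) = 2.587·0.706116 = 1.8267 E

Final: 1.8267 Erlangs


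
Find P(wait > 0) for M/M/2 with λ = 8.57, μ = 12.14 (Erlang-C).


a = λ/μ = 0.7059; ρ = a/2 = 0.3530
P₀ = 0.478234 (from M/M/c formula)
C(c,a) = [a^c/(c!(1−ρ))]·P₀ = [0.49834/(2·0.6470)]·0.478234
= 0.38509·0.478234 = 0.184165

Final: 0.184165


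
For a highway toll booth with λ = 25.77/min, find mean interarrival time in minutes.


Mean interarrival time = 1/λ = 1/25.77 minute = 0.03880 minute
In minutes: 0.03880 × 1 = 0.03880 min

Final: 0.03880 min


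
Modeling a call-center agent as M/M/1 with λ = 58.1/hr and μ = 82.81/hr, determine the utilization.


ρ = λ/μ = 58.1/82.81 = 0.7016

Final: 0.7016


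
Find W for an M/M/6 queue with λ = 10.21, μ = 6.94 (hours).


a = 1.4712; ρ = 0.2452; P₀ = 0.229603
Lq = P₀·a^c·ρ/(c!(1−ρ)²) = 0.001392
Wq = Lq/λ = 0.001392/10.21 = 0.0001363 hr
W = Wq + 1/μ = 0.0001363 + 0.14409 = 0.14423 hr

Final: 0.14423 hr


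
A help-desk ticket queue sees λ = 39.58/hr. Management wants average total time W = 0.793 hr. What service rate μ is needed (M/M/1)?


W = 1/(μ−λ) ⇒ μ − λ = 1/W = 1/0.793 = 1.2610
μ = λ + 1/W = 39.58 + 1.2610 = 40.8410 per hr

Final: 40.8410 /hr


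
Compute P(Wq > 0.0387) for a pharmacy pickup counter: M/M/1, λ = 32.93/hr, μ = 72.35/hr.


ρ = 32.93/72.35 = 0.4551
P(Wq > t) = ρ·e^{−(μ−λ)t} = 0.4551·e^{−1.5256}
= 0.4551·0.217501 = 0.098995

Final: 0.098995


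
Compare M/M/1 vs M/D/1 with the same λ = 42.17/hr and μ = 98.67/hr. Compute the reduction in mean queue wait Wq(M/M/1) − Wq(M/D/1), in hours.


ρ = 42.17/98.67 = 0.4274
Wq(M/M/1) = ρ/(μ−λ) = 0.4274/56.50 = 0.007564 hr
Wq(M/D/1) = ρ/(2(μ−λ)) = 0.003782 hr
Savings = 0.007564 − 0.003782 = 0.003782 hr

Final: 0.003782 hr


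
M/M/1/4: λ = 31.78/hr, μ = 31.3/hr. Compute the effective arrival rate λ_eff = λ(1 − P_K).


ρ = 1.0153; P_K = (1−ρ)ρ^4/(1−ρ^5) = 0.206133
λ_eff = λ(1 − P_K) = 31.78·(1 − 0.206133) = 31.78·0.793867 = 25.2291 /hr

Final: 25.2291 /hr


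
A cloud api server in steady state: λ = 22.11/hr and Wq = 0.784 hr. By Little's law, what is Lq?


Lq = λWq = 22.11·0.784 = 17.3342

Final: 17.3342


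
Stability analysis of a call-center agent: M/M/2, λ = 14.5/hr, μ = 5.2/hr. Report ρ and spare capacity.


Total capacity cμ = 2·5.2 = 10.40/hr
ρ = λ/(cμ) = 14.5/10.40 = 1.3942
Stable ⇔ ρ < 1: NO
Spare capacity = cμ − λ = 10.40 − 14.5 = -4.10/hr

Final: ρ = 1.3942; unstable; margin = -4.10/hr


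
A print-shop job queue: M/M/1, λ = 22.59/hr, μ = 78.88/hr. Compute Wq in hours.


ρ = 22.59/78.88 = 0.2864
Wq = ρ/(μ−λ) = 0.2864/(78.88 − 22.59) = 0.2864/56.29 = 0.005088 hr

Final: 0.005088 hr


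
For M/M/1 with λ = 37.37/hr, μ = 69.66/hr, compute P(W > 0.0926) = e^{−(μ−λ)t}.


W ~ Exponential(μ−λ) for M/M/1.
μ − λ = 69.66 − 37.37 = 32.2900
P(W > t) = e^{−(μ−λ)t} = e^{−2.9901} = 0.050285

Final: 0.050285


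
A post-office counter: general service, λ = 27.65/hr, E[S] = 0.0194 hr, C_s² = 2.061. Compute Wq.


ρ = λ·E[S] = 27.65·0.0194 = 0.5364
E[S²] = E[S]²(1+C_s²) = 0.0194²·(1+2.061) = 0.001152
Wq = λ·E[S²]/(2(1−ρ)) = 27.65·0.001152/(2·0.4636) = 0.03436 hr

Final: 0.03436 hr


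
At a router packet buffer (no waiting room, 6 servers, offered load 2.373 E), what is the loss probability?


B(c,a) = (a^c/c!) / Σ_{k=0}^{c} a^k/k!
a^6/6! = 0.248001
Σ terms (k=0..6): 1.00000 + 2.37300 + 2.81556 + 2.22711 + 1.32123 + 0.62706 + 0.24800 = 10.611969
B = 0.248001/10.611969 = 0.023370

Final: 0.023370


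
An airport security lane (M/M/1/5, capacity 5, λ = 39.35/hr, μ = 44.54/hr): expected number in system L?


ρ = 39.35/44.54 = 0.8835
L = ρ[1 − (K+1)ρ^K + Kρ^(K+1)] / [(1−ρ)(1−ρ^(K+1))]
Numerator: 0.8835·(1 − 6·0.538236 + 5·0.475518) = 0.130910
Denominator: (0.1165)·(0.524482) = 0.061115
L = 0.130910/0.061115 = 2.1420

Final: 2.1420


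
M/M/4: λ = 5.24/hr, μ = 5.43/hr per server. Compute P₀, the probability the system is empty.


a = λ/μ = 5.24/5.43 = 0.9650; ρ = a/c = 0.2413
Σ_{k=0}^{3} a^k/k! (terms k=0..3) = 1.00000 + 0.96501 + 0.46562 + 0.14978 = 2.58041
Tail: a^4/(4!(1−ρ)) = 0.86721/(24·0.7587) = 0.04762
P₀ = 1/(2.58041 + 0.04762) = 1/2.62803 = 0.380513

Final: 0.380513


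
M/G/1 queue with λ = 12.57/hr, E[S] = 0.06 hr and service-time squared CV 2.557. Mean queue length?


ρ = λ·E[S] = 12.57·0.06 = 0.7542
Lq = ρ²(1+C_s²)/(2(1−ρ)) = 0.5688·(1+2.557)/(2·0.2458)
= 0.5688·3.5570/0.4916 = 4.11571

Final: 4.11571


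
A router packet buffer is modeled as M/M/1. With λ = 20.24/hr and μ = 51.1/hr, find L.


ρ = λ/μ = 20.24/51.1 = 0.3961
L = ρ/(1−ρ) = 0.3961/(1 − 0.3961) = 0.3961/0.6039 = 0.6559

Final: 0.6559


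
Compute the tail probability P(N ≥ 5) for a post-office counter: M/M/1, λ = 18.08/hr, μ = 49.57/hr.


ρ = 18.08/49.57 = 0.3647
P(N ≥ n) = ρ^n = 0.3647^5 = 0.006455

Final: 0.006455


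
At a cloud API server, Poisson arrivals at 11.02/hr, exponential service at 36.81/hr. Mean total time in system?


W = 1/(μ−λ) = 1/(36.81 − 11.02) = 1/25.79 = 0.03877 hr

Final: 0.03877 hr


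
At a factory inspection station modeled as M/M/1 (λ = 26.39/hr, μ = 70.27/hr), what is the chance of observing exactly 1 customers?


ρ = 26.39/70.27 = 0.3756
P_n = (1−ρ)·ρ^n = (1 − 0.3756)·0.3756^1 = 0.6244·0.375551 = 0.234513

Final: 0.234513


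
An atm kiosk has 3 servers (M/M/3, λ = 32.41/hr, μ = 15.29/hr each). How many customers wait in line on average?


a = λ/μ = 2.1197; ρ = a/3 = 0.7066
P₀ = 0.092802
Lq = P₀·a^c·ρ / (c!·(1−ρ)²) = 0.092802·9.52390·0.7066/(6·0.08611)
= 1.20876

Final: 1.20876


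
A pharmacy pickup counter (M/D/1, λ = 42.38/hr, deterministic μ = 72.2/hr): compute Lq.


ρ = 42.38/72.2 = 0.5870
M/D/1: Lq = ρ²/(2(1−ρ)) = 0.3445/(2·0.4130) = 0.41711

Final: 0.41711


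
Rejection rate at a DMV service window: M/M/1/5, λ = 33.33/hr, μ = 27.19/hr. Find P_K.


ρ = λ/μ = 33.33/27.19 = 1.2258
P_K = (1−ρ)ρ^K/(1−ρ^(K+1)) = (-0.2258·2.767773)/(1 − 3.392787)
= -0.625014/-2.392787 = 0.261207

Final: 0.261207


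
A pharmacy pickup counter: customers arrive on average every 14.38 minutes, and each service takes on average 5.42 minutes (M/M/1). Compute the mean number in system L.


λ = 60/14.38 = 4.1725 /hr
μ = 60/5.42 = 11.0701 /hr
ρ = λ/μ = 4.1725/11.0701 = 0.3769
L = ρ/(1−ρ) = 0.3769/0.6231 = 0.6049

Final: 0.6049


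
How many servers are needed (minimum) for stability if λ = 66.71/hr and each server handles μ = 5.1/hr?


Stability requires cμ > λ ⇔ c > λ/μ.
λ/μ = 66.71/5.1 = 13.0804
Minimum integer c = ⌊13.0804⌋ + 1 = 14
Check: 14·5.1 = 71.40 > 66.71, while 13·5.1 = 66.30 ≤ 66.71

Final: 14 servers


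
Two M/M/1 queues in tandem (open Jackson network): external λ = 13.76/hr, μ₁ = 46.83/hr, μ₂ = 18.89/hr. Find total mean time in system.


Each node sees arrival rate λ = 13.76/hr (tandem ⇒ throughput preserved).
W₁ = 1/(μ₁−λ) = 1/(46.83−13.76) = 0.03024 hr
W₂ = 1/(μ₂−λ) = 1/(18.89−13.76) = 0.19493 hr
W_total = W₁ + W₂ = 0.03024 + 0.19493 = 0.22517 hr

Final: 0.22517 hr


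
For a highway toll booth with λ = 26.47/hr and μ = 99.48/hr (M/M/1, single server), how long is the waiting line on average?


ρ = 26.47/99.48 = 0.2661
Lq = ρ²/(1−ρ) = 0.07080/0.7339 = 0.09647

Final: 0.09647


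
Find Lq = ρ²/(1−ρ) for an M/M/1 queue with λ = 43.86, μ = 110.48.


ρ = 43.86/110.48 = 0.3970
Lq = ρ²/(1−ρ) = 0.1576/0.6030 = 0.2614

Final: 0.2614


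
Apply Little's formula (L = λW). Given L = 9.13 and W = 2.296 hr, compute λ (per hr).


λ = L/W = 9.13/2.296 = 3.9765 /hr

Final: 3.9765 /hr


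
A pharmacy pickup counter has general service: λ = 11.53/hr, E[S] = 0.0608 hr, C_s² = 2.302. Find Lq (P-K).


ρ = λ·E[S] = 11.53·0.0608 = 0.7010
Lq = ρ²(1+C_s²)/(2(1−ρ)) = 0.4914·(1+2.302)/(2·0.2990)
= 0.4914·3.3020/0.5980 = 2.71379

Final: 2.71379


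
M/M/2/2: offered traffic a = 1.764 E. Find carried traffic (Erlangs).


B(2,1.764) = 0.360163 (Erlang-B)
Carried load = a(1 − B) = 1.764·(1 − 0.360163) = 1.764·0.639837 = 1.1287 E

Final: 1.1287 Erlangs


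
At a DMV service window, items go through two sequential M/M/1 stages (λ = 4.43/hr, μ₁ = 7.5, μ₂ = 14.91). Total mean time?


Each node sees arrival rate λ = 4.43/hr (tandem ⇒ throughput preserved).
W₁ = 1/(μ₁−λ) = 1/(7.5−4.43) = 0.32573 hr
W₂ = 1/(μ₂−λ) = 1/(14.91−4.43) = 0.09542 hr
W_total = W₁ + W₂ = 0.32573 + 0.09542 = 0.42115 hr

Final: 0.42115 hr


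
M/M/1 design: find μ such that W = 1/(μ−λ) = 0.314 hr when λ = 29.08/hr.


W = 1/(μ−λ) ⇒ μ − λ = 1/W = 1/0.314 = 3.1847
μ = λ + 1/W = 29.08 + 3.1847 = 32.2647 per hr

Final: 32.2647 /hr


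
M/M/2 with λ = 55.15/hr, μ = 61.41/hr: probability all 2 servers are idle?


a = λ/μ = 55.15/61.41 = 0.8981; ρ = a/c = 0.4490
Σ_{k=0}^{1} a^k/k! (terms k=0..1) = 1.00000 + 0.89806 = 1.89806
Tail: a^2/(2!(1−ρ)) = 0.80652/(2·0.5510) = 0.73191
P₀ = 1/(1.89806 + 0.73191) = 1/2.62997 = 0.380233

Final: 0.380233


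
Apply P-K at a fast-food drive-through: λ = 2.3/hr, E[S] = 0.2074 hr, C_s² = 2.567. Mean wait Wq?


ρ = λ·E[S] = 2.3·0.2074 = 0.4770
E[S²] = E[S]²(1+C_s²) = 0.2074²·(1+2.567) = 0.153434
Wq = λ·E[S²]/(2(1−ρ)) = 2.3·0.153434/(2·0.5230) = 0.33739 hr

Final: 0.33739 hr


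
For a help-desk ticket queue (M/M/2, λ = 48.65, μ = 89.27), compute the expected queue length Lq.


a = λ/μ = 0.5450; ρ = a/2 = 0.2725
P₀ = 0.571724
Lq = P₀·a^c·ρ / (c!·(1−ρ)²) = 0.571724·0.29700·0.2725/(2·0.52927)
= 0.04371

Final: 0.04371


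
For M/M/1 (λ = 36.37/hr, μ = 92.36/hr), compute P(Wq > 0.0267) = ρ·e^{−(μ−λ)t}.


ρ = 36.37/92.36 = 0.3938
P(Wq > t) = ρ·e^{−(μ−λ)t} = 0.3938·e^{−1.4949}
= 0.3938·0.224264 = 0.088312

Final: 0.088312


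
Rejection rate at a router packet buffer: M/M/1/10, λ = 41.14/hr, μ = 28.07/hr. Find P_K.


ρ = λ/μ = 41.14/28.07 = 1.4656
P_K = (1−ρ)ρ^K/(1−ρ^(K+1)) = (-0.4656·45.731848)/(1 − 67.025586)
= -21.293739/-66.025586 = 0.322507

Final: 0.322507


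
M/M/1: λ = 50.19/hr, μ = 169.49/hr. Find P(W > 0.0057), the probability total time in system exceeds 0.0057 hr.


W ~ Exponential(μ−λ) for M/M/1.
μ − λ = 169.49 − 50.19 = 119.3000
P(W > t) = e^{−(μ−λ)t} = e^{−0.6800} = 0.506612

Final: 0.506612


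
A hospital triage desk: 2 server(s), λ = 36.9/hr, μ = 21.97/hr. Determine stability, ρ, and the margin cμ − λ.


Total capacity cμ = 2·21.97 = 43.94/hr
ρ = λ/(cμ) = 36.9/43.94 = 0.8398
Stable ⇔ ρ < 1: YES
Spare capacity = cμ − λ = 43.94 − 36.9 = 7.04/hr

Final: ρ = 0.8398; stable; margin = 7.04/hr


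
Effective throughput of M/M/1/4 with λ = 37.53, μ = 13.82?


ρ = 2.7156; P_K = (1−ρ)ρ^4/(1−ρ^5) = 0.636068
λ_eff = λ(1 − P_K) = 37.53·(1 − 0.636068) = 37.53·0.363932 = 13.6584 /hr

Final: 13.6584 /hr


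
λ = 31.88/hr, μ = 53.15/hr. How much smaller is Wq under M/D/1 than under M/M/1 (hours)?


ρ = 31.88/53.15 = 0.5998
Wq(M/M/1) = ρ/(μ−λ) = 0.5998/21.27 = 0.02820 hr
Wq(M/D/1) = ρ/(2(μ−λ)) = 0.01410 hr
Savings = 0.02820 − 0.01410 = 0.01410 hr

Final: 0.01410 hr


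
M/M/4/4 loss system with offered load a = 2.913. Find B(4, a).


B(c,a) = (a^c/c!) / Σ_{k=0}^{c} a^k/k!
a^4/4! = 3.000203
Σ terms (k=0..4): 1.00000 + 2.91300 + 4.24278 + 4.11974 + 3.00020 = 15.275732
B = 3.000203/15.275732 = 0.196403

Final: 0.196403


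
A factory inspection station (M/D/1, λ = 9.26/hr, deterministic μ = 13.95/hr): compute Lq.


ρ = 9.26/13.95 = 0.6638
M/D/1: Lq = ρ²/(2(1−ρ)) = 0.4406/(2·0.3362) = 0.65531

Final: 0.65531


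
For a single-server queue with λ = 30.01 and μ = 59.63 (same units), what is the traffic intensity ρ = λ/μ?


ρ = λ/μ = 30.01/59.63 = 0.5033

Final: 0.5033


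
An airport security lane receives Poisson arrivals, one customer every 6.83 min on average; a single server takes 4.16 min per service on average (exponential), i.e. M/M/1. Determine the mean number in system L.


λ = 60/6.83 = 8.7848 /hr
μ = 60/4.16 = 14.4231 /hr
ρ = λ/μ = 8.7848/14.4231 = 0.6091
L = ρ/(1−ρ) = 0.6091/0.3909 = 1.5581

Final: 1.5581


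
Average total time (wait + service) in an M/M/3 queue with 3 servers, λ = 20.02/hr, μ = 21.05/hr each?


a = 0.9511; ρ = 0.3170; P₀ = 0.382663
Lq = P₀·a^c·ρ/(c!(1−ρ)²) = 0.03729
Wq = Lq/λ = 0.03729/20.02 = 0.001863 hr
W = Wq + 1/μ = 0.001863 + 0.04751 = 0.04937 hr

Final: 0.04937 hr


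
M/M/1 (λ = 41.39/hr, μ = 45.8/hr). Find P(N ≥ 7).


ρ = 41.39/45.8 = 0.9037
P(N ≥ n) = ρ^n = 0.9037^7 = 0.492277

Final: 0.492277


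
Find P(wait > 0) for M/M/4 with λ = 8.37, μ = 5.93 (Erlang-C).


a = λ/μ = 1.4115; ρ = a/4 = 0.3529
P₀ = 0.242025 (from M/M/c formula)
C(c,a) = [a^c/(c!(1−ρ))]·P₀ = [3.96902/(24·0.6471)]·0.242025
= 0.25555·0.242025 = 0.061850

Final: 0.061850


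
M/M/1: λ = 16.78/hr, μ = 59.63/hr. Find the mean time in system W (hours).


W = 1/(μ−λ) = 1/(59.63 − 16.78) = 1/42.85 = 0.02334 hr

Final: 0.02334 hr


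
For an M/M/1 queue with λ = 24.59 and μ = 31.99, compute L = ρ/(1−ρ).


ρ = λ/μ = 24.59/31.99 = 0.7687
L = ρ/(1−ρ) = 0.7687/(1 − 0.7687) = 0.7687/0.2313 = 3.3230

Final: 3.3230


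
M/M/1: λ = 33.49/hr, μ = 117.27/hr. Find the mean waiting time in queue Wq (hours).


ρ = 33.49/117.27 = 0.2856
Wq = ρ/(μ−λ) = 0.2856/(117.27 − 33.49) = 0.2856/83.78 = 0.003409 hr

Final: 0.003409 hr


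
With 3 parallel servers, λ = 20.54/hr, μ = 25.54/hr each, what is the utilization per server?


ρ = λ/(cμ) = 20.54/(3·25.54) = 20.54/76.62 = 0.2681

Final: 0.2681


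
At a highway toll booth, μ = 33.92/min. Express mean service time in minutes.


Mean service time = 1/μ = 1/33.92 minute = 0.02948 minute
In minutes: 0.02948 × 1 = 0.02948 min

Final: 0.02948 min


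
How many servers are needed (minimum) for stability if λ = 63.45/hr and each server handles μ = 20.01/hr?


Stability requires cμ > λ ⇔ c > λ/μ.
λ/μ = 63.45/20.01 = 3.1709
Minimum integer c = ⌊3.1709⌋ + 1 = 4
Check: 4·20.01 = 80.04 > 63.45, while 3·20.01 = 60.03 ≤ 63.45

Final: 4 servers


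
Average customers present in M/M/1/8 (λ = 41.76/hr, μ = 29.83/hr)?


ρ = 41.76/29.83 = 1.3999
L = ρ[1 − (K+1)ρ^K + Kρ^(K+1)] / [(1−ρ)(1−ρ^(K+1))]
Numerator: 1.3999·(1 − 9·14.752237 + 8·20.652143) = 46.823571
Denominator: (-0.3999)·(-19.652143) = 7.859540
L = 46.823571/7.859540 = 5.9575

Final: 5.9575


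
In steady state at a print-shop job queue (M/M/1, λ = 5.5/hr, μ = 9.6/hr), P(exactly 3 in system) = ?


ρ = 5.5/9.6 = 0.5729
P_n = (1−ρ)·ρ^n = (1 − 0.5729)·0.5729^3 = 0.4271·0.188050 = 0.080313

Final: 0.080313


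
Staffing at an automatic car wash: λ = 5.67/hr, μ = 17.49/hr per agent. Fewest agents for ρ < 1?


Stability requires cμ > λ ⇔ c > λ/μ.
λ/μ = 5.67/17.49 = 0.3242
Minimum integer c = ⌊0.3242⌋ + 1 = 1
Check: 1·17.49 = 17.49 > 5.67, while 0·17.49 = 0.00 ≤ 5.67

Final: 1 servers


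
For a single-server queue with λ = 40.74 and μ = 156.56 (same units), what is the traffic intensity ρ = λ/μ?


ρ = λ/μ = 40.74/156.56 = 0.2602

Final: 0.2602


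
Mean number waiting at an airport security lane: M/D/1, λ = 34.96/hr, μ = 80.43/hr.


ρ = 34.96/80.43 = 0.4347
M/D/1: Lq = ρ²/(2(1−ρ)) = 0.1889/(2·0.5653) = 0.16710

Final: 0.16710


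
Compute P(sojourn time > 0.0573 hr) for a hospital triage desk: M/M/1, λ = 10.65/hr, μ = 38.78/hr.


W ~ Exponential(μ−λ) for M/M/1.
μ − λ = 38.78 − 10.65 = 28.1300
P(W > t) = e^{−(μ−λ)t} = e^{−1.6118} = 0.199518

Final: 0.199518


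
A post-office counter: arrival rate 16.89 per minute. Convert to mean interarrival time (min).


Mean interarrival time = 1/λ = 1/16.89 minute = 0.05921 minute
In minutes: 0.05921 × 1 = 0.05921 min

Final: 0.05921 min


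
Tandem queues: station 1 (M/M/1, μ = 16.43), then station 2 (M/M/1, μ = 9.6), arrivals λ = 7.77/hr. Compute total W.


Each node sees arrival rate λ = 7.77/hr (tandem ⇒ throughput preserved).
W₁ = 1/(μ₁−λ) = 1/(16.43−7.77) = 0.11547 hr
W₂ = 1/(μ₂−λ) = 1/(9.6−7.77) = 0.54645 hr
W_total = W₁ + W₂ = 0.11547 + 0.54645 = 0.66192 hr

Final: 0.66192 hr
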